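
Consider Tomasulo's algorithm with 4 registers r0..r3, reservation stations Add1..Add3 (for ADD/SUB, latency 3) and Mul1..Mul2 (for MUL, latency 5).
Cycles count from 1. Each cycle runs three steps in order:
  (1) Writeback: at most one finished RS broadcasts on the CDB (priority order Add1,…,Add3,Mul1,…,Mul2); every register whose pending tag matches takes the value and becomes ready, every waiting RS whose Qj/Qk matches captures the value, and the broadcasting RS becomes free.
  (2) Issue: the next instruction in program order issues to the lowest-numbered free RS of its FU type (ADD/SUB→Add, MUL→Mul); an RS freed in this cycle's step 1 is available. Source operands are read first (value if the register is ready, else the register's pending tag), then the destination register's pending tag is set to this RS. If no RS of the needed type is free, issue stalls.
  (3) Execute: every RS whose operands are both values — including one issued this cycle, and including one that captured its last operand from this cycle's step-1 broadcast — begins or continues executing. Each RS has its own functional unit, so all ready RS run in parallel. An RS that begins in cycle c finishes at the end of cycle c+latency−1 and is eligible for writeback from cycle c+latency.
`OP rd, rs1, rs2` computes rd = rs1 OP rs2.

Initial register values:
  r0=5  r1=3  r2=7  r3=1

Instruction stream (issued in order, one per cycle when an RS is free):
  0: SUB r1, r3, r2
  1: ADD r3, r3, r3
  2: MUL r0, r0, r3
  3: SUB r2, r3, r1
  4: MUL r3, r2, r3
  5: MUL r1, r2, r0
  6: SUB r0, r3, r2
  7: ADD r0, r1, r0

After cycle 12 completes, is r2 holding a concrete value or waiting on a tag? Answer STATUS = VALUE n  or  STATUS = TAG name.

STATUS = VALUE 8

  c1: issue SUB r1<-Add1  regs: r0:5,r1:Add1,r2:7,r3:1
  c2: issue ADD r3<-Add2  regs: r0:5,r1:Add1,r2:7,r3:Add2
  c3: issue MUL r0<-Mul1  regs: r0:Mul1,r1:Add1,r2:7,r3:Add2
  c4: CDB Add1=-6; issue SUB r2<-Add1  regs: r0:Mul1,r1:-6,r2:Add1,r3:Add2
  c5: CDB Add2=2; issue MUL r3<-Mul2  regs: r0:Mul1,r1:-6,r2:Add1,r3:Mul2
  c6: stall  regs: r0:Mul1,r1:-6,r2:Add1,r3:Mul2
  c7: stall  regs: r0:Mul1,r1:-6,r2:Add1,r3:Mul2
  c8: CDB Add1=8; stall  regs: r0:Mul1,r1:-6,r2:8,r3:Mul2
  c9: stall  regs: r0:Mul1,r1:-6,r2:8,r3:Mul2
  c10: CDB Mul1=10; issue MUL r1<-Mul1  regs: r0:10,r1:Mul1,r2:8,r3:Mul2
  c11: issue SUB r0<-Add1  regs: r0:Add1,r1:Mul1,r2:8,r3:Mul2
  c12: issue ADD r0<-Add2  regs: r0:Add2,r1:Mul1,r2:8,r3:Mul2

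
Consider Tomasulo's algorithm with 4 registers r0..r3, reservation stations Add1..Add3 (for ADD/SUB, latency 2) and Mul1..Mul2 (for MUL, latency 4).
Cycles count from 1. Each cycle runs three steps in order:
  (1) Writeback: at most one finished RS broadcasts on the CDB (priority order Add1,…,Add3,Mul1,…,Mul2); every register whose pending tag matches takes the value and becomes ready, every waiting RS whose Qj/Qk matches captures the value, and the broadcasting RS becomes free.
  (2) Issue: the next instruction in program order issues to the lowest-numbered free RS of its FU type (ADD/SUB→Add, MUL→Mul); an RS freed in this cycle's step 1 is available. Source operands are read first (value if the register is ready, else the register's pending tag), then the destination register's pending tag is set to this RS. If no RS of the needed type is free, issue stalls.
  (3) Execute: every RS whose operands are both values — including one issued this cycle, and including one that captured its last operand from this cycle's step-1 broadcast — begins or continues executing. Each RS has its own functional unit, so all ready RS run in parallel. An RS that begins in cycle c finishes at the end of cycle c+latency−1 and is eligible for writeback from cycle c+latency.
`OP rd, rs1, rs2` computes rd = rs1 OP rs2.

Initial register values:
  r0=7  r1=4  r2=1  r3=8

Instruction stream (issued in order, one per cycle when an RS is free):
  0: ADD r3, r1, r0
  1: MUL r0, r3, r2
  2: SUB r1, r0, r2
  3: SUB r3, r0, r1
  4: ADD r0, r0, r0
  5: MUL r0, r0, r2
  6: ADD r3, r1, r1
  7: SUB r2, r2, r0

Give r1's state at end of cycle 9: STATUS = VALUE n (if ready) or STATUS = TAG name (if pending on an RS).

STATUS = VALUE 10

c1: issue ADD r3<-Add1 | r0:7,r1:4,r2:1,r3:Add1
c2: issue MUL r0<-Mul1 | r0:Mul1,r1:4,r2:1,r3:Add1
c3: CDB Add1=11; issue SUB r1<-Add1 | r0:Mul1,r1:Add1,r2:1,r3:11
c4: issue SUB r3<-Add2 | r0:Mul1,r1:Add1,r2:1,r3:Add2
c5: issue ADD r0<-Add3 | r0:Add3,r1:Add1,r2:1,r3:Add2
c6: issue MUL r0<-Mul2 | r0:Mul2,r1:Add1,r2:1,r3:Add2
c7: CDB Mul1=11; stall | r0:Mul2,r1:Add1,r2:1,r3:Add2
c8: stall | r0:Mul2,r1:Add1,r2:1,r3:Add2
c9: CDB Add1=10; issue ADD r3<-Add1 | r0:Mul2,r1:10,r2:1,r3:Add1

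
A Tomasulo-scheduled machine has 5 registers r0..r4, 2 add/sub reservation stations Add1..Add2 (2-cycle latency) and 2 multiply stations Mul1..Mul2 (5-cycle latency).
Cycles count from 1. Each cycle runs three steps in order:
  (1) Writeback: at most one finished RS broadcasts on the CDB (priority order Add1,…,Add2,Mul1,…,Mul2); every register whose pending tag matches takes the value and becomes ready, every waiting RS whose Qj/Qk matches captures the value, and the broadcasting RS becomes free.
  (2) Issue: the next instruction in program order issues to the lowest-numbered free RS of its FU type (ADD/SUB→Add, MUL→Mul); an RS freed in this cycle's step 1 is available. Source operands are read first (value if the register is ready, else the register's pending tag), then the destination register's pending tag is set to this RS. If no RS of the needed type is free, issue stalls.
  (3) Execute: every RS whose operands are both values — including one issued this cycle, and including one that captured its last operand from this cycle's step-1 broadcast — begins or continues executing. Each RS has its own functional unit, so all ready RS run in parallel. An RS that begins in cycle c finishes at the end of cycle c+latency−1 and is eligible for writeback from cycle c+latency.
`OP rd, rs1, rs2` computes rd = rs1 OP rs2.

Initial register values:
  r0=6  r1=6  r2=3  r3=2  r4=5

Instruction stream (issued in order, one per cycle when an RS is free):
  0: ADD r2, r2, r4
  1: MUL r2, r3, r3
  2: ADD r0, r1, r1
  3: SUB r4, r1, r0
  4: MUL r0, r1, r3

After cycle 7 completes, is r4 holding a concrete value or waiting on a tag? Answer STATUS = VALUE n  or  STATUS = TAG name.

cycle 1: issue ADD r2<-Add1 // r0:6,r1:6,r2:Add1,r3:2,r4:5
cycle 2: issue MUL r2<-Mul1 // r0:6,r1:6,r2:Mul1,r3:2,r4:5
cycle 3: CDB Add1=8; issue ADD r0<-Add1 // r0:Add1,r1:6,r2:Mul1,r3:2,r4:5
cycle 4: issue SUB r4<-Add2 // r0:Add1,r1:6,r2:Mul1,r3:2,r4:Add2
cycle 5: CDB Add1=12; issue MUL r0<-Mul2 // r0:Mul2,r1:6,r2:Mul1,r3:2,r4:Add2
cycle 6: - // r0:Mul2,r1:6,r2:Mul1,r3:2,r4:Add2
cycle 7: CDB Add2=-6 // r0:Mul2,r1:6,r2:Mul1,r3:2,r4:-6

STATUS = VALUE -6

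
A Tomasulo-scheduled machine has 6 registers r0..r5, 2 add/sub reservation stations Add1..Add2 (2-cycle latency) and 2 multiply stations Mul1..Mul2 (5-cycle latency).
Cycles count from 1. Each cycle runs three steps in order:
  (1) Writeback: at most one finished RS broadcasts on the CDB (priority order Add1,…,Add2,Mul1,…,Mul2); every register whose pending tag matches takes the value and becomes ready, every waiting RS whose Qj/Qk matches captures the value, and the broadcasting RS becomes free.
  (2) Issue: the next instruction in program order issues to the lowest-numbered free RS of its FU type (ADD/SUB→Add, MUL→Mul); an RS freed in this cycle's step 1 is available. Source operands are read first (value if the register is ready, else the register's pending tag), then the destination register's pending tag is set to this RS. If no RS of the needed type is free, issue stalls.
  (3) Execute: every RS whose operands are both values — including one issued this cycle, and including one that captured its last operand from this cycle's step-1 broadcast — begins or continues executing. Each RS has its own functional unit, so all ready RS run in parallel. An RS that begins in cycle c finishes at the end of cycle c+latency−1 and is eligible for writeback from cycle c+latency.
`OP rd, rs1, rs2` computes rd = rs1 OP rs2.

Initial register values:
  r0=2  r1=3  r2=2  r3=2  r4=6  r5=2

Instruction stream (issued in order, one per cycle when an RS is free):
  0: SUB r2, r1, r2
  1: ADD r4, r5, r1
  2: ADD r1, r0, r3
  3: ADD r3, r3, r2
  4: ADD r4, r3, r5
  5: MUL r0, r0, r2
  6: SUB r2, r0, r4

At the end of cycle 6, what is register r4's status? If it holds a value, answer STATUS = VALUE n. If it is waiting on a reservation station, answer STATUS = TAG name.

STATUS = TAG Add1

cycle 1: issue SUB r2<-Add1 // r0:2,r1:3,r2:Add1,r3:2,r4:6,r5:2
cycle 2: issue ADD r4<-Add2 // r0:2,r1:3,r2:Add1,r3:2,r4:Add2,r5:2
cycle 3: CDB Add1=1; issue ADD r1<-Add1 // r0:2,r1:Add1,r2:1,r3:2,r4:Add2,r5:2
cycle 4: CDB Add2=5; issue ADD r3<-Add2 // r0:2,r1:Add1,r2:1,r3:Add2,r4:5,r5:2
cycle 5: CDB Add1=4; issue ADD r4<-Add1 // r0:2,r1:4,r2:1,r3:Add2,r4:Add1,r5:2
cycle 6: CDB Add2=3; issue MUL r0<-Mul1 // r0:Mul1,r1:4,r2:1,r3:3,r4:Add1,r5:2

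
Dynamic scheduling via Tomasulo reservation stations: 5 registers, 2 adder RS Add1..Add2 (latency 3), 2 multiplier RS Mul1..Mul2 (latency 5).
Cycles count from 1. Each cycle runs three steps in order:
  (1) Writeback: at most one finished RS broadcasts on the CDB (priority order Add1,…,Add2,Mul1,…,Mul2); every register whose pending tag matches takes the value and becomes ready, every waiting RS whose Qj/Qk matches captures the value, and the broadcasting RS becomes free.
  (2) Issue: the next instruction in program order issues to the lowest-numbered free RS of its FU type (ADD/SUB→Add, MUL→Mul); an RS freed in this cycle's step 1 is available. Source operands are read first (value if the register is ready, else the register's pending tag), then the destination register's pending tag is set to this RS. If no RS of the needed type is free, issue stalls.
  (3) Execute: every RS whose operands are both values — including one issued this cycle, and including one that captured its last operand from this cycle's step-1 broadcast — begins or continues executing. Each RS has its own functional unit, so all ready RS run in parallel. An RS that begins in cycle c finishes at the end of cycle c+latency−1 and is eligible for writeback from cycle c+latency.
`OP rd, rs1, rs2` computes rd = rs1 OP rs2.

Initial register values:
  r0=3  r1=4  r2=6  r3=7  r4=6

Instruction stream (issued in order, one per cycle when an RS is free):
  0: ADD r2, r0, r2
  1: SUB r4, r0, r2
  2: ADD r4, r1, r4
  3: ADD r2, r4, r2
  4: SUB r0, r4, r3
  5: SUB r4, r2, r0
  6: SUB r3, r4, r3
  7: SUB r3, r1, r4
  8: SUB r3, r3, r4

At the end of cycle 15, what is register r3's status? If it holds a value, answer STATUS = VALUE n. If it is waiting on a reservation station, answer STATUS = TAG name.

  c1: issue ADD r2<-Add1  regs: r0:3,r1:4,r2:Add1,r3:7,r4:6
  c2: issue SUB r4<-Add2  regs: r0:3,r1:4,r2:Add1,r3:7,r4:Add2
  c3: stall  regs: r0:3,r1:4,r2:Add1,r3:7,r4:Add2
  c4: CDB Add1=9; issue ADD r4<-Add1  regs: r0:3,r1:4,r2:9,r3:7,r4:Add1
  c5: stall  regs: r0:3,r1:4,r2:9,r3:7,r4:Add1
  c6: stall  regs: r0:3,r1:4,r2:9,r3:7,r4:Add1
  c7: CDB Add2=-6; issue ADD r2<-Add2  regs: r0:3,r1:4,r2:Add2,r3:7,r4:Add1
  c8: stall  regs: r0:3,r1:4,r2:Add2,r3:7,r4:Add1
  c9: stall  regs: r0:3,r1:4,r2:Add2,r3:7,r4:Add1
  c10: CDB Add1=-2; issue SUB r0<-Add1  regs: r0:Add1,r1:4,r2:Add2,r3:7,r4:-2
  c11: stall  regs: r0:Add1,r1:4,r2:Add2,r3:7,r4:-2
  c12: stall  regs: r0:Add1,r1:4,r2:Add2,r3:7,r4:-2
  c13: CDB Add1=-9; issue SUB r4<-Add1  regs: r0:-9,r1:4,r2:Add2,r3:7,r4:Add1
  c14: CDB Add2=7; issue SUB r3<-Add2  regs: r0:-9,r1:4,r2:7,r3:Add2,r4:Add1
  c15: stall  regs: r0:-9,r1:4,r2:7,r3:Add2,r4:Add1

STATUS = TAG Add2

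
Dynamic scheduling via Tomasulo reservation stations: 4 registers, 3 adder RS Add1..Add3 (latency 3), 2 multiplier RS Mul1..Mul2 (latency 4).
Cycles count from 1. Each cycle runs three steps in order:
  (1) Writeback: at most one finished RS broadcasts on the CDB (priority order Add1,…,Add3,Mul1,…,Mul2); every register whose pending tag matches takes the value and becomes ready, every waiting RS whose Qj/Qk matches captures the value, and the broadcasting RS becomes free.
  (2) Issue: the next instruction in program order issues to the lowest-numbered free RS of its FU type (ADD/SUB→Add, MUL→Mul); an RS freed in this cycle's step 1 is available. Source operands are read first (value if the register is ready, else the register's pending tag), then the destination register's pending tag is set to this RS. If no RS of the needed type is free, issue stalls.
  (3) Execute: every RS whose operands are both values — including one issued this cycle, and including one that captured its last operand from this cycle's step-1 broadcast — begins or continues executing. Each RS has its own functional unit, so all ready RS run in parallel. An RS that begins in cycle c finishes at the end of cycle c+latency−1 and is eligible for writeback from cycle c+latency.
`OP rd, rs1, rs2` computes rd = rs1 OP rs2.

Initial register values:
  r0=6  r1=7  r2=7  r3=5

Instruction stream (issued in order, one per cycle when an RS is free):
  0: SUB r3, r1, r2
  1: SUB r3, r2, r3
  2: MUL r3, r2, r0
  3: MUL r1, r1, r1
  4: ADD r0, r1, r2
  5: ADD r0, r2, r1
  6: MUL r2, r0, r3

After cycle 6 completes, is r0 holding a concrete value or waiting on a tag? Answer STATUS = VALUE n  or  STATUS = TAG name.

STATUS = TAG Add3

c1: issue SUB r3<-Add1 | r0:6,r1:7,r2:7,r3:Add1
c2: issue SUB r3<-Add2 | r0:6,r1:7,r2:7,r3:Add2
c3: issue MUL r3<-Mul1 | r0:6,r1:7,r2:7,r3:Mul1
c4: CDB Add1=0; issue MUL r1<-Mul2 | r0:6,r1:Mul2,r2:7,r3:Mul1
c5: issue ADD r0<-Add1 | r0:Add1,r1:Mul2,r2:7,r3:Mul1
c6: issue ADD r0<-Add3 | r0:Add3,r1:Mul2,r2:7,r3:Mul1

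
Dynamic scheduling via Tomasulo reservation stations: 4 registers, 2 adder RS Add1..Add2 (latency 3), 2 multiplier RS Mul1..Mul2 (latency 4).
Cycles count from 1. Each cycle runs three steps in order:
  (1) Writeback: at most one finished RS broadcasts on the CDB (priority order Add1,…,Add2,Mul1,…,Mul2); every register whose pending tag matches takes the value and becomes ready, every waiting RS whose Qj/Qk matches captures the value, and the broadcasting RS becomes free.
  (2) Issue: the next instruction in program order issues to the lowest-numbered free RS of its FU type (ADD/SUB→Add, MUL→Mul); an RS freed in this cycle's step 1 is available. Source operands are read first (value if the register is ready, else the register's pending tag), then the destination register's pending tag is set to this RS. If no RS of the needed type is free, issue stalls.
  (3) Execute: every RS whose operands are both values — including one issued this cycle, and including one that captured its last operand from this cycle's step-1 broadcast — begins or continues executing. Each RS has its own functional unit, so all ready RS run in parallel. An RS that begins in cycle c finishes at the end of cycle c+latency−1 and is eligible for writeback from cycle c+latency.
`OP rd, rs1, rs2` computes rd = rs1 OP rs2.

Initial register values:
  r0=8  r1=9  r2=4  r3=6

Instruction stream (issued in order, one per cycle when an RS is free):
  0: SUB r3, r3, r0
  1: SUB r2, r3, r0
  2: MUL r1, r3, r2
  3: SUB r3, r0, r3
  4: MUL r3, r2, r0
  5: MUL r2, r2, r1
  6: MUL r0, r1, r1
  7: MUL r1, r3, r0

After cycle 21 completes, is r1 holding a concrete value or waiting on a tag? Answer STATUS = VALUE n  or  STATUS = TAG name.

cycle 1: issue SUB r3<-Add1 // r0:8,r1:9,r2:4,r3:Add1
cycle 2: issue SUB r2<-Add2 // r0:8,r1:9,r2:Add2,r3:Add1
cycle 3: issue MUL r1<-Mul1 // r0:8,r1:Mul1,r2:Add2,r3:Add1
cycle 4: CDB Add1=-2; issue SUB r3<-Add1 // r0:8,r1:Mul1,r2:Add2,r3:Add1
cycle 5: issue MUL r3<-Mul2 // r0:8,r1:Mul1,r2:Add2,r3:Mul2
cycle 6: stall // r0:8,r1:Mul1,r2:Add2,r3:Mul2
cycle 7: CDB Add1=10; stall // r0:8,r1:Mul1,r2:Add2,r3:Mul2
cycle 8: CDB Add2=-10; stall // r0:8,r1:Mul1,r2:-10,r3:Mul2
cycle 9: stall // r0:8,r1:Mul1,r2:-10,r3:Mul2
cycle 10: stall // r0:8,r1:Mul1,r2:-10,r3:Mul2
cycle 11: stall // r0:8,r1:Mul1,r2:-10,r3:Mul2
cycle 12: CDB Mul1=20; issue MUL r2<-Mul1 // r0:8,r1:20,r2:Mul1,r3:Mul2
cycle 13: CDB Mul2=-80; issue MUL r0<-Mul2 // r0:Mul2,r1:20,r2:Mul1,r3:-80
cycle 14: stall // r0:Mul2,r1:20,r2:Mul1,r3:-80
cycle 15: stall // r0:Mul2,r1:20,r2:Mul1,r3:-80
cycle 16: CDB Mul1=-200; issue MUL r1<-Mul1 // r0:Mul2,r1:Mul1,r2:-200,r3:-80
cycle 17: CDB Mul2=400 // r0:400,r1:Mul1,r2:-200,r3:-80
cycle 18: - // r0:400,r1:Mul1,r2:-200,r3:-80
cycle 19: - // r0:400,r1:Mul1,r2:-200,r3:-80
cycle 20: - // r0:400,r1:Mul1,r2:-200,r3:-80
cycle 21: CDB Mul1=-32000 // r0:400,r1:-32000,r2:-200,r3:-80

STATUS = VALUE -32000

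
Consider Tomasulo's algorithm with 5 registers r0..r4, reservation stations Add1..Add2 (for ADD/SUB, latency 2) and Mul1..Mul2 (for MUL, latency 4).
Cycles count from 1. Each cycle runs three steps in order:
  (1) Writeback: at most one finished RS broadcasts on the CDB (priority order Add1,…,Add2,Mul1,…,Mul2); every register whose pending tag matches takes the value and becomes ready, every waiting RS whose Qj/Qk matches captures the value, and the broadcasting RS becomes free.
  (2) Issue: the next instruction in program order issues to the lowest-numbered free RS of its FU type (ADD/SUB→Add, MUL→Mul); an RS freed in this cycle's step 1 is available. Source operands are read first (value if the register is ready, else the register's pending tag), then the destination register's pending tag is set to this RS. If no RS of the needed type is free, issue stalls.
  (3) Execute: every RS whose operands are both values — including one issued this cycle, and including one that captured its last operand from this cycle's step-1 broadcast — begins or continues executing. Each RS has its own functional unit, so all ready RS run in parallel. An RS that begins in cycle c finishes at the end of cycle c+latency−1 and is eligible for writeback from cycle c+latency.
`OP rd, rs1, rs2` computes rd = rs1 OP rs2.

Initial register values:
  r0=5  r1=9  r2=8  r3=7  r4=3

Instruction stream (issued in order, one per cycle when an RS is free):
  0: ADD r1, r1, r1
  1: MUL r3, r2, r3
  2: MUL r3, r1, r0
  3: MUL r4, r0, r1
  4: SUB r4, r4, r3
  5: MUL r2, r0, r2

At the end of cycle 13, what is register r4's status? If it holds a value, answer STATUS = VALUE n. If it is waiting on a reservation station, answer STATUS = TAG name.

STATUS = VALUE 0

c1: issue ADD r1<-Add1 | r0:5,r1:Add1,r2:8,r3:7,r4:3
c2: issue MUL r3<-Mul1 | r0:5,r1:Add1,r2:8,r3:Mul1,r4:3
c3: CDB Add1=18; issue MUL r3<-Mul2 | r0:5,r1:18,r2:8,r3:Mul2,r4:3
c4: stall | r0:5,r1:18,r2:8,r3:Mul2,r4:3
c5: stall | r0:5,r1:18,r2:8,r3:Mul2,r4:3
c6: CDB Mul1=56; issue MUL r4<-Mul1 | r0:5,r1:18,r2:8,r3:Mul2,r4:Mul1
c7: CDB Mul2=90; issue SUB r4<-Add1 | r0:5,r1:18,r2:8,r3:90,r4:Add1
c8: issue MUL r2<-Mul2 | r0:5,r1:18,r2:Mul2,r3:90,r4:Add1
c9: - | r0:5,r1:18,r2:Mul2,r3:90,r4:Add1
c10: CDB Mul1=90 | r0:5,r1:18,r2:Mul2,r3:90,r4:Add1
c11: - | r0:5,r1:18,r2:Mul2,r3:90,r4:Add1
c12: CDB Add1=0 | r0:5,r1:18,r2:Mul2,r3:90,r4:0
c13: CDB Mul2=40 | r0:5,r1:18,r2:40,r3:90,r4:0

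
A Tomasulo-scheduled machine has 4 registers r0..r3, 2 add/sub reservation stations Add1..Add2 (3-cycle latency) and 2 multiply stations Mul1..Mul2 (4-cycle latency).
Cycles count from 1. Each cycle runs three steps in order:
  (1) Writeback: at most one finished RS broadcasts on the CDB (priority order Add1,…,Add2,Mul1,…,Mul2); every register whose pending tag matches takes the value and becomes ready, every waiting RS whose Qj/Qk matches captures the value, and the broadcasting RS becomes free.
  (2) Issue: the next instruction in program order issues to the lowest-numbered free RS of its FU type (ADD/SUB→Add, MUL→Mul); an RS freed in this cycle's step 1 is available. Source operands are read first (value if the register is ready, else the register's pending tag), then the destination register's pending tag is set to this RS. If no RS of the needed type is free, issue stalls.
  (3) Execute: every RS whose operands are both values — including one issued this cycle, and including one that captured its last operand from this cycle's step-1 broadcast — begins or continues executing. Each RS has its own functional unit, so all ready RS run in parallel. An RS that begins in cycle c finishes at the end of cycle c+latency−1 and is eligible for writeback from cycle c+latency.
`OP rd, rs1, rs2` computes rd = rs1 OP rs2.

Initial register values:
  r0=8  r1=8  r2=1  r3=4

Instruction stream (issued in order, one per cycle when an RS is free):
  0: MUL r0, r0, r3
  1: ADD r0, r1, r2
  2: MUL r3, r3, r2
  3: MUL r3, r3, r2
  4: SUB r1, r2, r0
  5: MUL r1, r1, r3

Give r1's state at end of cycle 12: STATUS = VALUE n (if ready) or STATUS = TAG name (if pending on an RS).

cycle 1: issue MUL r0<-Mul1 // r0:Mul1,r1:8,r2:1,r3:4
cycle 2: issue ADD r0<-Add1 // r0:Add1,r1:8,r2:1,r3:4
cycle 3: issue MUL r3<-Mul2 // r0:Add1,r1:8,r2:1,r3:Mul2
cycle 4: stall // r0:Add1,r1:8,r2:1,r3:Mul2
cycle 5: CDB Add1=9; stall // r0:9,r1:8,r2:1,r3:Mul2
cycle 6: CDB Mul1=32; issue MUL r3<-Mul1 // r0:9,r1:8,r2:1,r3:Mul1
cycle 7: CDB Mul2=4; issue SUB r1<-Add1 // r0:9,r1:Add1,r2:1,r3:Mul1
cycle 8: issue MUL r1<-Mul2 // r0:9,r1:Mul2,r2:1,r3:Mul1
cycle 9: - // r0:9,r1:Mul2,r2:1,r3:Mul1
cycle 10: CDB Add1=-8 // r0:9,r1:Mul2,r2:1,r3:Mul1
cycle 11: CDB Mul1=4 // r0:9,r1:Mul2,r2:1,r3:4
cycle 12: - // r0:9,r1:Mul2,r2:1,r3:4

STATUS = TAG Mul2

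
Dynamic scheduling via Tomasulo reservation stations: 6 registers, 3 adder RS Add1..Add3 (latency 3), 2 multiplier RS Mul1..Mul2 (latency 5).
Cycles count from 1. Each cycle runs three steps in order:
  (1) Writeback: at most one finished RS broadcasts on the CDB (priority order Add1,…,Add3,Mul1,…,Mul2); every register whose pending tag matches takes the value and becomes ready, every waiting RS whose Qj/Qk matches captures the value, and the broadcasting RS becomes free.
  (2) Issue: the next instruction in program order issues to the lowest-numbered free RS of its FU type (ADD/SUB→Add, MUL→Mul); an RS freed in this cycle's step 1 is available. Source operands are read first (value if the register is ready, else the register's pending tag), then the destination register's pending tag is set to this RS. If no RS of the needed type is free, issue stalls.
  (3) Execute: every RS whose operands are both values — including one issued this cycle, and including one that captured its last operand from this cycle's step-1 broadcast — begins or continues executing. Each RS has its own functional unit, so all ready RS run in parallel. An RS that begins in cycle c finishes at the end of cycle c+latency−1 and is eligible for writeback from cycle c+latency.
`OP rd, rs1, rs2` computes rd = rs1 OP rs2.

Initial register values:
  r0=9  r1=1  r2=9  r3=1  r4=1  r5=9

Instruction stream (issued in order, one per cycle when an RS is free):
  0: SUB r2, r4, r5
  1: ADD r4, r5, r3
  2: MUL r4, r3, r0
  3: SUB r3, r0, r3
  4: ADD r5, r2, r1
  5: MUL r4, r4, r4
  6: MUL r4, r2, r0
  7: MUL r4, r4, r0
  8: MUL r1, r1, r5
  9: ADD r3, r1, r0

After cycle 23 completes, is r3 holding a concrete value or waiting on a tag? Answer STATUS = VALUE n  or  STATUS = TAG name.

STATUS = VALUE 2

cycle 1: issue SUB r2<-Add1 // r0:9,r1:1,r2:Add1,r3:1,r4:1,r5:9
cycle 2: issue ADD r4<-Add2 // r0:9,r1:1,r2:Add1,r3:1,r4:Add2,r5:9
cycle 3: issue MUL r4<-Mul1 // r0:9,r1:1,r2:Add1,r3:1,r4:Mul1,r5:9
cycle 4: CDB Add1=-8; issue SUB r3<-Add1 // r0:9,r1:1,r2:-8,r3:Add1,r4:Mul1,r5:9
cycle 5: CDB Add2=10; issue ADD r5<-Add2 // r0:9,r1:1,r2:-8,r3:Add1,r4:Mul1,r5:Add2
cycle 6: issue MUL r4<-Mul2 // r0:9,r1:1,r2:-8,r3:Add1,r4:Mul2,r5:Add2
cycle 7: CDB Add1=8; stall // r0:9,r1:1,r2:-8,r3:8,r4:Mul2,r5:Add2
cycle 8: CDB Add2=-7; stall // r0:9,r1:1,r2:-8,r3:8,r4:Mul2,r5:-7
cycle 9: CDB Mul1=9; issue MUL r4<-Mul1 // r0:9,r1:1,r2:-8,r3:8,r4:Mul1,r5:-7
cycle 10: stall // r0:9,r1:1,r2:-8,r3:8,r4:Mul1,r5:-7
cycle 11: stall // r0:9,r1:1,r2:-8,r3:8,r4:Mul1,r5:-7
cycle 12: stall // r0:9,r1:1,r2:-8,r3:8,r4:Mul1,r5:-7
cycle 13: stall // r0:9,r1:1,r2:-8,r3:8,r4:Mul1,r5:-7
cycle 14: CDB Mul1=-72; issue MUL r4<-Mul1 // r0:9,r1:1,r2:-8,r3:8,r4:Mul1,r5:-7
cycle 15: CDB Mul2=81; issue MUL r1<-Mul2 // r0:9,r1:Mul2,r2:-8,r3:8,r4:Mul1,r5:-7
cycle 16: issue ADD r3<-Add1 // r0:9,r1:Mul2,r2:-8,r3:Add1,r4:Mul1,r5:-7
cycle 17: - // r0:9,r1:Mul2,r2:-8,r3:Add1,r4:Mul1,r5:-7
cycle 18: - // r0:9,r1:Mul2,r2:-8,r3:Add1,r4:Mul1,r5:-7
cycle 19: CDB Mul1=-648 // r0:9,r1:Mul2,r2:-8,r3:Add1,r4:-648,r5:-7
cycle 20: CDB Mul2=-7 // r0:9,r1:-7,r2:-8,r3:Add1,r4:-648,r5:-7
cycle 21: - // r0:9,r1:-7,r2:-8,r3:Add1,r4:-648,r5:-7
cycle 22: - // r0:9,r1:-7,r2:-8,r3:Add1,r4:-648,r5:-7
cycle 23: CDB Add1=2 // r0:9,r1:-7,r2:-8,r3:2,r4:-648,r5:-7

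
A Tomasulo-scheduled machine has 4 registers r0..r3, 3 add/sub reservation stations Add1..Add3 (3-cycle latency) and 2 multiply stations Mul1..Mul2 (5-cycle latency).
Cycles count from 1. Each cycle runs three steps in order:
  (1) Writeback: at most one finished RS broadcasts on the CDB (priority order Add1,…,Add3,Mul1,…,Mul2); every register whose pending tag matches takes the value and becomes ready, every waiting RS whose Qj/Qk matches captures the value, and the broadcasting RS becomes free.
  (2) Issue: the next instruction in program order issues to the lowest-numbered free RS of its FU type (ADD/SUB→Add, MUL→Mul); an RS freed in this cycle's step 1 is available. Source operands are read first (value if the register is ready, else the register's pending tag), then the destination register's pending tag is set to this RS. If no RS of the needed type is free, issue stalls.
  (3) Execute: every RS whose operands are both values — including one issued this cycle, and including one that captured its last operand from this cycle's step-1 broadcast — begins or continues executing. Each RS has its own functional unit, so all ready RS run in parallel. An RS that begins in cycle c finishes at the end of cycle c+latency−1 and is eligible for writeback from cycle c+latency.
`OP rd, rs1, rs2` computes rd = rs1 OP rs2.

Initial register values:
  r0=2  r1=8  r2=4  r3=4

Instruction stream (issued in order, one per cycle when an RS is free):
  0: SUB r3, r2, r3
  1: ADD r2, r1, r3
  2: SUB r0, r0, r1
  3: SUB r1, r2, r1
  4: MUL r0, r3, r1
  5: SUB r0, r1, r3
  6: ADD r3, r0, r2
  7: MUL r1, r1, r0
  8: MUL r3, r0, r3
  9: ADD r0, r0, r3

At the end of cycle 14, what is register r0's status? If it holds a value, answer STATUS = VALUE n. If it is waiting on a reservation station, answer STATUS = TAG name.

STATUS = VALUE 0

  c1: issue SUB r3<-Add1  regs: r0:2,r1:8,r2:4,r3:Add1
  c2: issue ADD r2<-Add2  regs: r0:2,r1:8,r2:Add2,r3:Add1
  c3: issue SUB r0<-Add3  regs: r0:Add3,r1:8,r2:Add2,r3:Add1
  c4: CDB Add1=0; issue SUB r1<-Add1  regs: r0:Add3,r1:Add1,r2:Add2,r3:0
  c5: issue MUL r0<-Mul1  regs: r0:Mul1,r1:Add1,r2:Add2,r3:0
  c6: CDB Add3=-6; issue SUB r0<-Add3  regs: r0:Add3,r1:Add1,r2:Add2,r3:0
  c7: CDB Add2=8; issue ADD r3<-Add2  regs: r0:Add3,r1:Add1,r2:8,r3:Add2
  c8: issue MUL r1<-Mul2  regs: r0:Add3,r1:Mul2,r2:8,r3:Add2
  c9: stall  regs: r0:Add3,r1:Mul2,r2:8,r3:Add2
  c10: CDB Add1=0; stall  regs: r0:Add3,r1:Mul2,r2:8,r3:Add2
  c11: stall  regs: r0:Add3,r1:Mul2,r2:8,r3:Add2
  c12: stall  regs: r0:Add3,r1:Mul2,r2:8,r3:Add2
  c13: CDB Add3=0; stall  regs: r0:0,r1:Mul2,r2:8,r3:Add2
  c14: stall  regs: r0:0,r1:Mul2,r2:8,r3:Add2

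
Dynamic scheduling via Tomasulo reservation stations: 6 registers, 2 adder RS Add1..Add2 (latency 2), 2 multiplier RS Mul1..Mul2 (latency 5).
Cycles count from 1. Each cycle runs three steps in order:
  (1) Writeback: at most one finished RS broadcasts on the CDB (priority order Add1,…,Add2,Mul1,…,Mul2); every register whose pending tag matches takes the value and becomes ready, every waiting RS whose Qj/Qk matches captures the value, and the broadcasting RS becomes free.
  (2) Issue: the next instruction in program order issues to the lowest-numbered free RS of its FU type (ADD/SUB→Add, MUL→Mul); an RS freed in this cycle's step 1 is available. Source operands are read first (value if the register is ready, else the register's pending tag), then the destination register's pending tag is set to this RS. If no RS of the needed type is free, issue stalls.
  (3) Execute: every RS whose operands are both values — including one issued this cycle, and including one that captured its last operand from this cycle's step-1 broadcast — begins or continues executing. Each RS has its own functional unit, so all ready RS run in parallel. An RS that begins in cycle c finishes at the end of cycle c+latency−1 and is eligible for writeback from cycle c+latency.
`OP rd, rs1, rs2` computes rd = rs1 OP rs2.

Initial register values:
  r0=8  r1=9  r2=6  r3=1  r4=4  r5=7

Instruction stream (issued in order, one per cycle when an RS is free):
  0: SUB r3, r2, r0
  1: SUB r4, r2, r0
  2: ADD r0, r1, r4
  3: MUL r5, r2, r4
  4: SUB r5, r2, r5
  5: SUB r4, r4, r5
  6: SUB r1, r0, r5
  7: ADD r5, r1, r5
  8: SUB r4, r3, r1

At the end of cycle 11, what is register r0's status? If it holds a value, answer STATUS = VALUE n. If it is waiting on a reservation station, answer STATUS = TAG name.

  c1: issue SUB r3<-Add1  regs: r0:8,r1:9,r2:6,r3:Add1,r4:4,r5:7
  c2: issue SUB r4<-Add2  regs: r0:8,r1:9,r2:6,r3:Add1,r4:Add2,r5:7
  c3: CDB Add1=-2; issue ADD r0<-Add1  regs: r0:Add1,r1:9,r2:6,r3:-2,r4:Add2,r5:7
  c4: CDB Add2=-2; issue MUL r5<-Mul1  regs: r0:Add1,r1:9,r2:6,r3:-2,r4:-2,r5:Mul1
  c5: issue SUB r5<-Add2  regs: r0:Add1,r1:9,r2:6,r3:-2,r4:-2,r5:Add2
  c6: CDB Add1=7; issue SUB r4<-Add1  regs: r0:7,r1:9,r2:6,r3:-2,r4:Add1,r5:Add2
  c7: stall  regs: r0:7,r1:9,r2:6,r3:-2,r4:Add1,r5:Add2
  c8: stall  regs: r0:7,r1:9,r2:6,r3:-2,r4:Add1,r5:Add2
  c9: CDB Mul1=-12; stall  regs: r0:7,r1:9,r2:6,r3:-2,r4:Add1,r5:Add2
  c10: stall  regs: r0:7,r1:9,r2:6,r3:-2,r4:Add1,r5:Add2
  c11: CDB Add2=18; issue SUB r1<-Add2  regs: r0:7,r1:Add2,r2:6,r3:-2,r4:Add1,r5:18

STATUS = VALUE 7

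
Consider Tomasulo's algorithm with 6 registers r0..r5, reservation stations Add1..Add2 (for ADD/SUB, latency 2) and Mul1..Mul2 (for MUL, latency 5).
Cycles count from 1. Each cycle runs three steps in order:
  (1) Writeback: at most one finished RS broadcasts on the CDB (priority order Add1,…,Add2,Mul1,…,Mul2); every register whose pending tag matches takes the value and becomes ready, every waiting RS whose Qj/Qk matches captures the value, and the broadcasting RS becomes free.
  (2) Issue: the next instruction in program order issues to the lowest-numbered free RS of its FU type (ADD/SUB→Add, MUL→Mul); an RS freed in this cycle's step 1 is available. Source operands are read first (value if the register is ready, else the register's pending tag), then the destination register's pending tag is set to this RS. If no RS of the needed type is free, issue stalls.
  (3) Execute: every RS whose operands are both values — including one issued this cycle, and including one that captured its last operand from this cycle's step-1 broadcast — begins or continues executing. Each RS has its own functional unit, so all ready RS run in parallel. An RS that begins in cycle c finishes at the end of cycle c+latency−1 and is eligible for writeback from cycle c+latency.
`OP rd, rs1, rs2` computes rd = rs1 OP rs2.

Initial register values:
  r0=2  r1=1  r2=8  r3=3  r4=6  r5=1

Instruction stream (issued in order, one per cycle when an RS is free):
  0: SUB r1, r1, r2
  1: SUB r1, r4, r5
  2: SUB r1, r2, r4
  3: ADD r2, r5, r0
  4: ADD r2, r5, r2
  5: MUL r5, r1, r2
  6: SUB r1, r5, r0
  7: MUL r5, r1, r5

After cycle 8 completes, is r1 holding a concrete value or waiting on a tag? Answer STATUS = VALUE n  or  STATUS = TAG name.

c1: issue SUB r1<-Add1 | r0:2,r1:Add1,r2:8,r3:3,r4:6,r5:1
c2: issue SUB r1<-Add2 | r0:2,r1:Add2,r2:8,r3:3,r4:6,r5:1
c3: CDB Add1=-7; issue SUB r1<-Add1 | r0:2,r1:Add1,r2:8,r3:3,r4:6,r5:1
c4: CDB Add2=5; issue ADD r2<-Add2 | r0:2,r1:Add1,r2:Add2,r3:3,r4:6,r5:1
c5: CDB Add1=2; issue ADD r2<-Add1 | r0:2,r1:2,r2:Add1,r3:3,r4:6,r5:1
c6: CDB Add2=3; issue MUL r5<-Mul1 | r0:2,r1:2,r2:Add1,r3:3,r4:6,r5:Mul1
c7: issue SUB r1<-Add2 | r0:2,r1:Add2,r2:Add1,r3:3,r4:6,r5:Mul1
c8: CDB Add1=4; issue MUL r5<-Mul2 | r0:2,r1:Add2,r2:4,r3:3,r4:6,r5:Mul2

STATUS = TAG Add2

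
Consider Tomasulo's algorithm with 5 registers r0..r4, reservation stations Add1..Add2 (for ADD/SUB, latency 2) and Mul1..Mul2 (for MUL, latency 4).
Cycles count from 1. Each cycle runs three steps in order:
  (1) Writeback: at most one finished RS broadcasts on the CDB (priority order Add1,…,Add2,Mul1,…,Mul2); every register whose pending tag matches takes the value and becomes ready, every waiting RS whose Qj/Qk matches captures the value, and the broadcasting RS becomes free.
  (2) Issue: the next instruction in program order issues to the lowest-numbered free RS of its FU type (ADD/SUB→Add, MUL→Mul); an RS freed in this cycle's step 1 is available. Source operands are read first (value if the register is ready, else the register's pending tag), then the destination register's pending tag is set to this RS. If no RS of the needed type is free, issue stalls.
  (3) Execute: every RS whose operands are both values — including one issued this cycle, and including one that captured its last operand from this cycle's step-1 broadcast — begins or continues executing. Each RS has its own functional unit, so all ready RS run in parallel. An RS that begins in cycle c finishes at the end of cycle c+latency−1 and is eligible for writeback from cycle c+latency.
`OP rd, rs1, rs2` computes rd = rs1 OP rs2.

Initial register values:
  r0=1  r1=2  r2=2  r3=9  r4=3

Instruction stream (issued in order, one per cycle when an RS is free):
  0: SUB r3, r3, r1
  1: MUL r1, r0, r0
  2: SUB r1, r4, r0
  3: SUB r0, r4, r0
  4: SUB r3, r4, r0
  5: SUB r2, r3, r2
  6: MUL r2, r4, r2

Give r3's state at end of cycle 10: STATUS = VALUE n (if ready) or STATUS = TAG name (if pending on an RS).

STATUS = VALUE 1

  c1: issue SUB r3<-Add1  regs: r0:1,r1:2,r2:2,r3:Add1,r4:3
  c2: issue MUL r1<-Mul1  regs: r0:1,r1:Mul1,r2:2,r3:Add1,r4:3
  c3: CDB Add1=7; issue SUB r1<-Add1  regs: r0:1,r1:Add1,r2:2,r3:7,r4:3
  c4: issue SUB r0<-Add2  regs: r0:Add2,r1:Add1,r2:2,r3:7,r4:3
  c5: CDB Add1=2; issue SUB r3<-Add1  regs: r0:Add2,r1:2,r2:2,r3:Add1,r4:3
  c6: CDB Add2=2; issue SUB r2<-Add2  regs: r0:2,r1:2,r2:Add2,r3:Add1,r4:3
  c7: CDB Mul1=1; issue MUL r2<-Mul1  regs: r0:2,r1:2,r2:Mul1,r3:Add1,r4:3
  c8: CDB Add1=1  regs: r0:2,r1:2,r2:Mul1,r3:1,r4:3
  c9: -  regs: r0:2,r1:2,r2:Mul1,r3:1,r4:3
  c10: CDB Add2=-1  regs: r0:2,r1:2,r2:Mul1,r3:1,r4:3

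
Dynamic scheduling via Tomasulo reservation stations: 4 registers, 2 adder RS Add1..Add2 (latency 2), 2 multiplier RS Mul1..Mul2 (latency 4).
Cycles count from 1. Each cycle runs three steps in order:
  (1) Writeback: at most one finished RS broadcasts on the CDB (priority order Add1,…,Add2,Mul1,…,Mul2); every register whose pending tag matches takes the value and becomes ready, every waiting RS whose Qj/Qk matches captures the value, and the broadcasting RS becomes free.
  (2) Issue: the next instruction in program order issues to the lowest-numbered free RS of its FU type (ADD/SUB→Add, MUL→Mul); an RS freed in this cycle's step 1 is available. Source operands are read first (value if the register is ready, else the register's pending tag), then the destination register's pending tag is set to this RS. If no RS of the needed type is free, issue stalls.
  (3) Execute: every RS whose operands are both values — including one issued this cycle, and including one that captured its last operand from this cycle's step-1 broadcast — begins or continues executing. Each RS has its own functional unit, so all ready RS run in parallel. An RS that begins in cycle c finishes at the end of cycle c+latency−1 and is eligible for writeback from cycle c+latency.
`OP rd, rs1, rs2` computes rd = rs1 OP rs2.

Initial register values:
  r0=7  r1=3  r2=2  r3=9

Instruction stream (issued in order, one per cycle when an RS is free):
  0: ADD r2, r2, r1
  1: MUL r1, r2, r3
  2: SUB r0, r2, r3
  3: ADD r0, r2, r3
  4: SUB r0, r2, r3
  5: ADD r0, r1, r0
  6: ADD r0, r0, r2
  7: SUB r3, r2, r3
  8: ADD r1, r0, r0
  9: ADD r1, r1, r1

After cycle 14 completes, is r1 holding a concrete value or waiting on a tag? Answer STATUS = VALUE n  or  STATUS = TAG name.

STATUS = TAG Add2

  c1: issue ADD r2<-Add1  regs: r0:7,r1:3,r2:Add1,r3:9
  c2: issue MUL r1<-Mul1  regs: r0:7,r1:Mul1,r2:Add1,r3:9
  c3: CDB Add1=5; issue SUB r0<-Add1  regs: r0:Add1,r1:Mul1,r2:5,r3:9
  c4: issue ADD r0<-Add2  regs: r0:Add2,r1:Mul1,r2:5,r3:9
  c5: CDB Add1=-4; issue SUB r0<-Add1  regs: r0:Add1,r1:Mul1,r2:5,r3:9
  c6: CDB Add2=14; issue ADD r0<-Add2  regs: r0:Add2,r1:Mul1,r2:5,r3:9
  c7: CDB Add1=-4; issue ADD r0<-Add1  regs: r0:Add1,r1:Mul1,r2:5,r3:9
  c8: CDB Mul1=45; stall  regs: r0:Add1,r1:45,r2:5,r3:9
  c9: stall  regs: r0:Add1,r1:45,r2:5,r3:9
  c10: CDB Add2=41; issue SUB r3<-Add2  regs: r0:Add1,r1:45,r2:5,r3:Add2
  c11: stall  regs: r0:Add1,r1:45,r2:5,r3:Add2
  c12: CDB Add1=46; issue ADD r1<-Add1  regs: r0:46,r1:Add1,r2:5,r3:Add2
  c13: CDB Add2=-4; issue ADD r1<-Add2  regs: r0:46,r1:Add2,r2:5,r3:-4
  c14: CDB Add1=92  regs: r0:46,r1:Add2,r2:5,r3:-4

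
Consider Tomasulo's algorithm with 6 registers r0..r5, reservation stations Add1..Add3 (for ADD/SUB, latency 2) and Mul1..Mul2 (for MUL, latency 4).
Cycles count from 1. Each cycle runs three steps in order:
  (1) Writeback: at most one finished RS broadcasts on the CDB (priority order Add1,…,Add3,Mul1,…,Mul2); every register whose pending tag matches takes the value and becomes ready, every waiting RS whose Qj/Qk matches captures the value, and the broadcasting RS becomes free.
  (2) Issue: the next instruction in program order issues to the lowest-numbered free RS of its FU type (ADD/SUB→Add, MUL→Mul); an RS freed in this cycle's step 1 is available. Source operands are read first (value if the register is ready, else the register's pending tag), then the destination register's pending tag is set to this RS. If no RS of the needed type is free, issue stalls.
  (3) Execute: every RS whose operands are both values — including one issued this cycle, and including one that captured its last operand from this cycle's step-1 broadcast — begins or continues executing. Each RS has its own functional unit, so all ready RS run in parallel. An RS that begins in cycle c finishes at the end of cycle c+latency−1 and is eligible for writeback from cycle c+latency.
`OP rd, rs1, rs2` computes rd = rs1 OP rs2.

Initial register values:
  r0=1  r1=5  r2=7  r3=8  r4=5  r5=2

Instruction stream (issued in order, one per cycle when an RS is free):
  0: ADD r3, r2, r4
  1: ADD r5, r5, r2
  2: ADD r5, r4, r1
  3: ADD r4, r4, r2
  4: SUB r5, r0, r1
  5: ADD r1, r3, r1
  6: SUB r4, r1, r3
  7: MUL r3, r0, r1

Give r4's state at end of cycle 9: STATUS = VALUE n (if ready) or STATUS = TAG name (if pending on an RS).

STATUS = TAG Add1

cycle 1: issue ADD r3<-Add1 // r0:1,r1:5,r2:7,r3:Add1,r4:5,r5:2
cycle 2: issue ADD r5<-Add2 // r0:1,r1:5,r2:7,r3:Add1,r4:5,r5:Add2
cycle 3: CDB Add1=12; issue ADD r5<-Add1 // r0:1,r1:5,r2:7,r3:12,r4:5,r5:Add1
cycle 4: CDB Add2=9; issue ADD r4<-Add2 // r0:1,r1:5,r2:7,r3:12,r4:Add2,r5:Add1
cycle 5: CDB Add1=10; issue SUB r5<-Add1 // r0:1,r1:5,r2:7,r3:12,r4:Add2,r5:Add1
cycle 6: CDB Add2=12; issue ADD r1<-Add2 // r0:1,r1:Add2,r2:7,r3:12,r4:12,r5:Add1
cycle 7: CDB Add1=-4; issue SUB r4<-Add1 // r0:1,r1:Add2,r2:7,r3:12,r4:Add1,r5:-4
cycle 8: CDB Add2=17; issue MUL r3<-Mul1 // r0:1,r1:17,r2:7,r3:Mul1,r4:Add1,r5:-4
cycle 9: - // r0:1,r1:17,r2:7,r3:Mul1,r4:Add1,r5:-4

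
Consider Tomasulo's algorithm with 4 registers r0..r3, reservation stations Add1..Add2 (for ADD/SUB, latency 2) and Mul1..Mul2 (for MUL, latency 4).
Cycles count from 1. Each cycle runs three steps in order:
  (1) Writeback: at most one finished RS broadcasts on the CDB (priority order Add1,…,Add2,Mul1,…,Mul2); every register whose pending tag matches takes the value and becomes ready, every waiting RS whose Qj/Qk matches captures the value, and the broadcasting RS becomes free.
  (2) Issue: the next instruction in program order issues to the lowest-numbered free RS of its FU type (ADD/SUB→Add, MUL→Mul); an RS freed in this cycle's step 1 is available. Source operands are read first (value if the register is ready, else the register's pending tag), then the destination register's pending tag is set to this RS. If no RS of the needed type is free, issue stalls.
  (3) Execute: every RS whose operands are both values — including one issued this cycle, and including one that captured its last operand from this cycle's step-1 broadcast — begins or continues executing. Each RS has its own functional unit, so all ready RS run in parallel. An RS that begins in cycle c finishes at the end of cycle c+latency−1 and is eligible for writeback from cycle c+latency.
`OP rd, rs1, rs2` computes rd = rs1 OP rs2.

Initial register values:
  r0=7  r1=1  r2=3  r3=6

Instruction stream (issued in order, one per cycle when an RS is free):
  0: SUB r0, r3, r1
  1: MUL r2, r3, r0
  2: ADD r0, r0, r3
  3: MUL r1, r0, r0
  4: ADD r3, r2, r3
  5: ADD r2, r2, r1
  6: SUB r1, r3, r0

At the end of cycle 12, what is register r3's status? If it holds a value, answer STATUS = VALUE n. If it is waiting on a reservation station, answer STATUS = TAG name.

STATUS = VALUE 36

c1: issue SUB r0<-Add1 | r0:Add1,r1:1,r2:3,r3:6
c2: issue MUL r2<-Mul1 | r0:Add1,r1:1,r2:Mul1,r3:6
c3: CDB Add1=5; issue ADD r0<-Add1 | r0:Add1,r1:1,r2:Mul1,r3:6
c4: issue MUL r1<-Mul2 | r0:Add1,r1:Mul2,r2:Mul1,r3:6
c5: CDB Add1=11; issue ADD r3<-Add1 | r0:11,r1:Mul2,r2:Mul1,r3:Add1
c6: issue ADD r2<-Add2 | r0:11,r1:Mul2,r2:Add2,r3:Add1
c7: CDB Mul1=30; stall | r0:11,r1:Mul2,r2:Add2,r3:Add1
c8: stall | r0:11,r1:Mul2,r2:Add2,r3:Add1
c9: CDB Add1=36; issue SUB r1<-Add1 | r0:11,r1:Add1,r2:Add2,r3:36
c10: CDB Mul2=121 | r0:11,r1:Add1,r2:Add2,r3:36
c11: CDB Add1=25 | r0:11,r1:25,r2:Add2,r3:36
c12: CDB Add2=151 | r0:11,r1:25,r2:151,r3:36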